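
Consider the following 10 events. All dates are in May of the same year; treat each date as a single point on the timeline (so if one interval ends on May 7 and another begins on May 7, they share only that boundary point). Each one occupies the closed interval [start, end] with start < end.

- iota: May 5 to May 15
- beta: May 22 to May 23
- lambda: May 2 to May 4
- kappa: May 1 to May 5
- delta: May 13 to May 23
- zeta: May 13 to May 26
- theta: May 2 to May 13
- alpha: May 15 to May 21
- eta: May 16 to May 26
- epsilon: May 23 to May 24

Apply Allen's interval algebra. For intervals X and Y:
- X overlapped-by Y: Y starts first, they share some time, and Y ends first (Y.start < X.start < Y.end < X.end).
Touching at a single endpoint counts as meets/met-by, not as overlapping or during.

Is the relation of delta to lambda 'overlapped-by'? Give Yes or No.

No

delta = [May 13, May 23], lambda = [May 2, May 4].
Actual relation of delta to lambda: after.
Asked whether 'overlapped-by' holds → No.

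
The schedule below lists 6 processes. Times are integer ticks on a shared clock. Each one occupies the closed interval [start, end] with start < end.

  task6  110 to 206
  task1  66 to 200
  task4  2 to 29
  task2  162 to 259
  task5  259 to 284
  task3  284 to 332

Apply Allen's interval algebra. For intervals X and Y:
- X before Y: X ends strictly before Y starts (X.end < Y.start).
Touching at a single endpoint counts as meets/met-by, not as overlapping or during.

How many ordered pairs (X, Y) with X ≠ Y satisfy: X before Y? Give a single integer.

Checking all 30 ordered pairs for relation 'before'; matching pairs in alphabetical order:
(task1, task3): task1 before task3 ✓
(task1, task5): task1 before task5 ✓
(task2, task3): task2 before task3 ✓
(task4, task1): task4 before task1 ✓
(task4, task2): task4 before task2 ✓
(task4, task3): task4 before task3 ✓
(task4, task5): task4 before task5 ✓
(task4, task6): task4 before task6 ✓
(task6, task3): task6 before task3 ✓
(task6, task5): task6 before task5 ✓
Count: 10.

10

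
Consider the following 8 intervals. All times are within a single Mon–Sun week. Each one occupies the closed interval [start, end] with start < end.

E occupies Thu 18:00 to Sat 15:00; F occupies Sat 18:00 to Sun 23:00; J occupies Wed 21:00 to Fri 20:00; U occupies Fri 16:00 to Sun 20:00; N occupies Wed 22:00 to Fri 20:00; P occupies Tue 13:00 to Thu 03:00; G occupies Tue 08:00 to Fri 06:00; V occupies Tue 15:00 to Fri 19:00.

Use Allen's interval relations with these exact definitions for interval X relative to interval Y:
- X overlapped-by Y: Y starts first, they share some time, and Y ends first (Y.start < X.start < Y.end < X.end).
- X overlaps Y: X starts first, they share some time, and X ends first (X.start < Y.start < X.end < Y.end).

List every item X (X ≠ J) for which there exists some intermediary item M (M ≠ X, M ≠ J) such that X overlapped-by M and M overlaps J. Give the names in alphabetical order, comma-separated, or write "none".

Target J = [Wed 21:00, Fri 20:00].
Intermediaries M with M overlaps J: G, P, V.
Via G — items with X overlapped-by G: E, N, V.
Via P — items with X overlapped-by P: N, V.
Via V — items with X overlapped-by V: E, N, U.
Union: E, N, U, V.

E, N, U, V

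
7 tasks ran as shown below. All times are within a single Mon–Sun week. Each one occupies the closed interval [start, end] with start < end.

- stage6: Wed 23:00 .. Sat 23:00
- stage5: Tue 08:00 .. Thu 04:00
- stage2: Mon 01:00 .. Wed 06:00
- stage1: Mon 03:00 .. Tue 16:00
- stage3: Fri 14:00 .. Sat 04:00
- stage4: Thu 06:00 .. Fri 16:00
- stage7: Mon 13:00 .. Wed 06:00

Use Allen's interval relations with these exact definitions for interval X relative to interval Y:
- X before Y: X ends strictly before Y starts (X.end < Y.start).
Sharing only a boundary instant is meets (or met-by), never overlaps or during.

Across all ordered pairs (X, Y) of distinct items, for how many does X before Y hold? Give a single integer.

Checking all 42 ordered pairs for relation 'before'; matching pairs in alphabetical order:
(stage1, stage3): stage1 before stage3 ✓
(stage1, stage4): stage1 before stage4 ✓
(stage1, stage6): stage1 before stage6 ✓
(stage2, stage3): stage2 before stage3 ✓
(stage2, stage4): stage2 before stage4 ✓
(stage2, stage6): stage2 before stage6 ✓
(stage5, stage3): stage5 before stage3 ✓
(stage5, stage4): stage5 before stage4 ✓
(stage7, stage3): stage7 before stage3 ✓
(stage7, stage4): stage7 before stage4 ✓
(stage7, stage6): stage7 before stage6 ✓
Count: 11.

11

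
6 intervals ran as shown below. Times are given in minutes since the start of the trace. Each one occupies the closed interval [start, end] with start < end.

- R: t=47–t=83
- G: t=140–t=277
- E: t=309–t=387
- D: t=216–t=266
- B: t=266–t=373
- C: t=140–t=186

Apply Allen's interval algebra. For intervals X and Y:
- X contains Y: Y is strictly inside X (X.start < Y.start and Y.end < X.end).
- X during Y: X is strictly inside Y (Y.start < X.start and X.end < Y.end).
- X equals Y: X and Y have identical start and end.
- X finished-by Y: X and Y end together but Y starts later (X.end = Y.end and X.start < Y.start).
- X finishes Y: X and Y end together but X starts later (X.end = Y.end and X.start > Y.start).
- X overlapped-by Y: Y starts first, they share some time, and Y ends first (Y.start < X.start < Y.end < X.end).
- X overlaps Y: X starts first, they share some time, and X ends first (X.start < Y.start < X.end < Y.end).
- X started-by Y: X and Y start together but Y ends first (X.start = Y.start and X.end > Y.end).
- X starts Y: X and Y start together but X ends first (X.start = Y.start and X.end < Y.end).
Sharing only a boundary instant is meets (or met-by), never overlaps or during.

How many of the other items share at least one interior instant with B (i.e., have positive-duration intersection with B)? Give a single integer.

2

Target B = [t=266, t=373].
C [t=140, t=186] → before → no.
D [t=216, t=266] → meets → no.
E [t=309, t=387] → overlapped-by → counts.
G [t=140, t=277] → overlaps → counts.
R [t=47, t=83] → before → no.
Total: 2.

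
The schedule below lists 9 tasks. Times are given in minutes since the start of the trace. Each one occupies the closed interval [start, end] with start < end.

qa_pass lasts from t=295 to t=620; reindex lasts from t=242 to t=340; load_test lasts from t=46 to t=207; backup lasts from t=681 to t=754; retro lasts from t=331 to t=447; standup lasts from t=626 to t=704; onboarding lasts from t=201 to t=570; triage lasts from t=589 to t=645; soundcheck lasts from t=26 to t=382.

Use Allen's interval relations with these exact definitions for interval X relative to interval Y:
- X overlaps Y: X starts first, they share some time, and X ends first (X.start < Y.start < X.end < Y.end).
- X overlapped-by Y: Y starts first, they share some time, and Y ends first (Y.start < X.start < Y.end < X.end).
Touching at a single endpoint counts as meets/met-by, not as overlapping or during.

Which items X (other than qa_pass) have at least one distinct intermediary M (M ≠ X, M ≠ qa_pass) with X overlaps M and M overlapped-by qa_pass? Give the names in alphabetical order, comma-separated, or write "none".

Target qa_pass = [t=295, t=620].
Intermediaries M with M overlapped-by qa_pass: triage.
Via triage — items with X overlaps triage: none.
Union: none.

none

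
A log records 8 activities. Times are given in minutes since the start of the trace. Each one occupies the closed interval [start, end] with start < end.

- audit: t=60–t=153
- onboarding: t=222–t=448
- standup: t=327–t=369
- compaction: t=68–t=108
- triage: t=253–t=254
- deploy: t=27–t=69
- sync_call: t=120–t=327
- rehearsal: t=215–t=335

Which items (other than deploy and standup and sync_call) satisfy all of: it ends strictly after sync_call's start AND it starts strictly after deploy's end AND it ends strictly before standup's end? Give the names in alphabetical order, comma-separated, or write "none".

Conditions: its end is strictly after sync_call's start (X.end > t=120) AND its start is strictly after deploy's end (X.start > t=69) AND its end is strictly before standup's end (X.end < t=369).
audit: end t=153 > t=120? ✓; start t=60 > t=69? ✗; end t=153 < t=369? ✓ → no.
compaction: end t=108 > t=120? ✗; start t=68 > t=69? ✗; end t=108 < t=369? ✓ → no.
onboarding: end t=448 > t=120? ✓; start t=222 > t=69? ✓; end t=448 < t=369? ✗ → no.
rehearsal: end t=335 > t=120? ✓; start t=215 > t=69? ✓; end t=335 < t=369? ✓ → yes.
triage: end t=254 > t=120? ✓; start t=253 > t=69? ✓; end t=254 < t=369? ✓ → yes.
Result: rehearsal, triage.

rehearsal, triage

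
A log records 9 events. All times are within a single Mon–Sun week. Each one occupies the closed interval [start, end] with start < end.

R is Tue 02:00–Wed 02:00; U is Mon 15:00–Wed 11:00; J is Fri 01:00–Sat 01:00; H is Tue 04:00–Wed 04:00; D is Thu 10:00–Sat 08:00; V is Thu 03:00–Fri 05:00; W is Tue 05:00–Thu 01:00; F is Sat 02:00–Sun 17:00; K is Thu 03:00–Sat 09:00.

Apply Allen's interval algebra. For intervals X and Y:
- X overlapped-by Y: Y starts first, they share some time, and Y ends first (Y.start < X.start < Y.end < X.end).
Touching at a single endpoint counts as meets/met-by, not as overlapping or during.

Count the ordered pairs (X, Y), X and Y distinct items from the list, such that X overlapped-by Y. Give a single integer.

Checking all 72 ordered pairs for relation 'overlapped-by'; matching pairs in alphabetical order:
(D, V): D overlapped-by V ✓
(F, D): F overlapped-by D ✓
(F, K): F overlapped-by K ✓
(H, R): H overlapped-by R ✓
(J, V): J overlapped-by V ✓
(W, H): W overlapped-by H ✓
(W, R): W overlapped-by R ✓
(W, U): W overlapped-by U ✓
Count: 8.

8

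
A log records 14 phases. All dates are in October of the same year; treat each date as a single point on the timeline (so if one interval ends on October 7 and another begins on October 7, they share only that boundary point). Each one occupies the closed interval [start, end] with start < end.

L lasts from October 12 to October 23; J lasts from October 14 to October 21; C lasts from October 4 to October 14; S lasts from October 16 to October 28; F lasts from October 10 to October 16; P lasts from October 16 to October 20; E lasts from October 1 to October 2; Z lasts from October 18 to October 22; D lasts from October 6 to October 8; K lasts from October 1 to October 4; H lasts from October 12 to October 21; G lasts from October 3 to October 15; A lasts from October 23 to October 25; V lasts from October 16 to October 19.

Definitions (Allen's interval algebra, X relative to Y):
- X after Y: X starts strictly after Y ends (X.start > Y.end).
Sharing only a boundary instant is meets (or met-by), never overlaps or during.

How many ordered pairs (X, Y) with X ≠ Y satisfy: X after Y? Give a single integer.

48

Checking all 182 ordered pairs for relation 'after'; matching pairs in alphabetical order:
(A, C): A after C ✓
(A, D): A after D ✓
(A, E): A after E ✓
(A, F): A after F ✓
(A, G): A after G ✓
(A, H): A after H ✓
(A, J): A after J ✓
(A, K): A after K ✓
(A, P): A after P ✓
(A, V): A after V ✓
(A, Z): A after Z ✓
(C, E): C after E ✓
(D, E): D after E ✓
(D, K): D after K ✓
(F, D): F after D ✓
(F, E): F after E ✓
(F, K): F after K ✓
(G, E): G after E ✓
(H, D): H after D ✓
(H, E): H after E ✓
(H, K): H after K ✓
(J, D): J after D ✓
(J, E): J after E ✓
(J, K): J after K ✓
... plus 24 further pairs not listed.
Count: 48.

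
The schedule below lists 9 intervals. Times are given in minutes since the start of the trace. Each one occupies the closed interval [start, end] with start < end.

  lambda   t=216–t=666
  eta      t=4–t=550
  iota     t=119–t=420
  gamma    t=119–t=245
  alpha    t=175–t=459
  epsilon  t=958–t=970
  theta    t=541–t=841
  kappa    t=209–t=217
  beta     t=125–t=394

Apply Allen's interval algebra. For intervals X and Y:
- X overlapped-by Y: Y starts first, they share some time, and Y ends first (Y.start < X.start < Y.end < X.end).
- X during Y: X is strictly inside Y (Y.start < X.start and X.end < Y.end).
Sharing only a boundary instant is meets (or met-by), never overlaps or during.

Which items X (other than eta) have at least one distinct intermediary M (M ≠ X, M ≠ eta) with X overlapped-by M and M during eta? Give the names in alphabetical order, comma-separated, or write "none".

Target eta = [t=4, t=550].
Intermediaries M with M during eta: alpha, beta, gamma, iota, kappa.
Via alpha — items with X overlapped-by alpha: lambda.
Via beta — items with X overlapped-by beta: alpha, lambda.
Via gamma — items with X overlapped-by gamma: alpha, beta, lambda.
Via iota — items with X overlapped-by iota: alpha, lambda.
Via kappa — items with X overlapped-by kappa: lambda.
Union: alpha, beta, lambda.

alpha, beta, lambda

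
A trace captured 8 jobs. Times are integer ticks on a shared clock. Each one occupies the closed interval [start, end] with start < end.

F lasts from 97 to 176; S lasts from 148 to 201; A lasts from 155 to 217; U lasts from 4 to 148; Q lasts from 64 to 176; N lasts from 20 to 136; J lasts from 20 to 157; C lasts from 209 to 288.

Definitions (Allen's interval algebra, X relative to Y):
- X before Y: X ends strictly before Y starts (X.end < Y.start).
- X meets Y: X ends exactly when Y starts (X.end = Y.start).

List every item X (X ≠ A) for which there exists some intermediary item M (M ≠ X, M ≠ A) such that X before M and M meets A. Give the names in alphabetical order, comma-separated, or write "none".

none

Target A = [155, 217].
Intermediaries M with M meets A: none.
Union: none.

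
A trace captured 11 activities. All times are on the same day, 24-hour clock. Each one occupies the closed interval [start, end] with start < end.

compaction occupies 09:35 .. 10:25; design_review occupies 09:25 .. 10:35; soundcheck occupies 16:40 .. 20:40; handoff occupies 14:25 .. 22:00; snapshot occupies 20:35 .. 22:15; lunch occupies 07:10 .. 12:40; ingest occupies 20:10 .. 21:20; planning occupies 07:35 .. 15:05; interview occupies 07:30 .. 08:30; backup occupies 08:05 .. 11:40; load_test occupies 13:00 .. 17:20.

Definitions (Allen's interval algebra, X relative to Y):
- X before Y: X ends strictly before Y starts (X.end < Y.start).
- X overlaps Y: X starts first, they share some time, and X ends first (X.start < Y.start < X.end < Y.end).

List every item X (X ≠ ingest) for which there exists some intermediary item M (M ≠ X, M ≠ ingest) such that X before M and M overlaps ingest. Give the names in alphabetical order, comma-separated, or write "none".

Target ingest = [20:10, 21:20].
Intermediaries M with M overlaps ingest: soundcheck.
Via soundcheck — items with X before soundcheck: backup, compaction, design_review, interview, lunch, planning.
Union: backup, compaction, design_review, interview, lunch, planning.

backup, compaction, design_review, interview, lunch, planning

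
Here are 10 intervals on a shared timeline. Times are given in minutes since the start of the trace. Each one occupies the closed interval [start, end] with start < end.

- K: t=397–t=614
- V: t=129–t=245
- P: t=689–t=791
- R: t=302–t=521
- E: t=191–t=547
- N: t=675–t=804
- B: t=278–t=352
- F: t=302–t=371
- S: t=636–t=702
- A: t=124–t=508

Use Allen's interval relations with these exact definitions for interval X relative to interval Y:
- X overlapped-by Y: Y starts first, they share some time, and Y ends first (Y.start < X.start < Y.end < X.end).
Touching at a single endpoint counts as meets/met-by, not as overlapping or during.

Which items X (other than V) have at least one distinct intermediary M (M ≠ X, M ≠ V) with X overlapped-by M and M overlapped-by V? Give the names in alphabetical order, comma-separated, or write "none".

Target V = [t=129, t=245].
Intermediaries M with M overlapped-by V: E.
Via E — items with X overlapped-by E: K.
Union: K.

K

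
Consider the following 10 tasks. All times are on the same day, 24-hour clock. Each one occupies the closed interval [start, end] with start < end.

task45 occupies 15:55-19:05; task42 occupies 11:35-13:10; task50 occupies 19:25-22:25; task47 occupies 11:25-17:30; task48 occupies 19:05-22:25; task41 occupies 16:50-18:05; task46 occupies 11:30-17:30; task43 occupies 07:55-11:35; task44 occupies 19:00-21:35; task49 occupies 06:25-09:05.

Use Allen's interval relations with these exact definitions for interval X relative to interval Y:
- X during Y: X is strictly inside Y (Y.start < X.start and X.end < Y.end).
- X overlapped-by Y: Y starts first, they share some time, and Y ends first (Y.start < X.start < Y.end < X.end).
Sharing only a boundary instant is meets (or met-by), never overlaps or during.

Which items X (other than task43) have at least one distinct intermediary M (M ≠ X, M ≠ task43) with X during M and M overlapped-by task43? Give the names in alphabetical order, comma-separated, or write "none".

Target task43 = [07:55, 11:35].
Intermediaries M with M overlapped-by task43: task46, task47.
Via task46 — items with X during task46: task42.
Via task47 — items with X during task47: task42.
Union: task42.

task42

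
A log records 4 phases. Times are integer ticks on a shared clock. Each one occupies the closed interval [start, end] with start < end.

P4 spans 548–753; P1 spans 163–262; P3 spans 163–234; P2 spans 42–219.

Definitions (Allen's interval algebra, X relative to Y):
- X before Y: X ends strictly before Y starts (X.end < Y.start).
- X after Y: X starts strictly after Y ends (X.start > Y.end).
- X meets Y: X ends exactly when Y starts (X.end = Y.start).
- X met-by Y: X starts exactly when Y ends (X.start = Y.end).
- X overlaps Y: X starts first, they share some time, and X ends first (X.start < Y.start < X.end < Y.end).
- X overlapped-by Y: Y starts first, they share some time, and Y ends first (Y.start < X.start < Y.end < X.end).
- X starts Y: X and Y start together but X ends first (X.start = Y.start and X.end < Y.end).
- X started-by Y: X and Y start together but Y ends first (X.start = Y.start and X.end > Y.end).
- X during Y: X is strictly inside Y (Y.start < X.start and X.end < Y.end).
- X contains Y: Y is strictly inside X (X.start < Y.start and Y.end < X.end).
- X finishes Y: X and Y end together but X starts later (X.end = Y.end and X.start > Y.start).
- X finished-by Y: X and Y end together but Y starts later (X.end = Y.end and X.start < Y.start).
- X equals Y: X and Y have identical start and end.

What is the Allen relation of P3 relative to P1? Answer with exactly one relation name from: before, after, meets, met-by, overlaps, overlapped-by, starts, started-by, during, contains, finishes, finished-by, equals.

starts

P3 = [163, 234]; P1 = [163, 262].
Compare endpoints: P3.start = P1.start, P3.start < P1.end, P3.end > P1.start, P3.end < P1.end.
That pattern is 'starts'.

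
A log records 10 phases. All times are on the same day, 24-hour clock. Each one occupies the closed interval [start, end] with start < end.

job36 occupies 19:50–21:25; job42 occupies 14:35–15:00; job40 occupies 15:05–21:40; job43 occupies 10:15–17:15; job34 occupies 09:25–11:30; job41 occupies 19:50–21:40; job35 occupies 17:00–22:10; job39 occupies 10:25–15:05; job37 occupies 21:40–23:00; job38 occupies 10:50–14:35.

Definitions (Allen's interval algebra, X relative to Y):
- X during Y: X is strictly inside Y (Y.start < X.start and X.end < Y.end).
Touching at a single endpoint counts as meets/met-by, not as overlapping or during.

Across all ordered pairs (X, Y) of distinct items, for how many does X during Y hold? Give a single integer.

Checking all 90 ordered pairs for relation 'during'; matching pairs in alphabetical order:
(job36, job35): job36 during job35 ✓
(job36, job40): job36 during job40 ✓
(job38, job39): job38 during job39 ✓
(job38, job43): job38 during job43 ✓
(job39, job43): job39 during job43 ✓
(job41, job35): job41 during job35 ✓
(job42, job39): job42 during job39 ✓
(job42, job43): job42 during job43 ✓
Count: 8.

8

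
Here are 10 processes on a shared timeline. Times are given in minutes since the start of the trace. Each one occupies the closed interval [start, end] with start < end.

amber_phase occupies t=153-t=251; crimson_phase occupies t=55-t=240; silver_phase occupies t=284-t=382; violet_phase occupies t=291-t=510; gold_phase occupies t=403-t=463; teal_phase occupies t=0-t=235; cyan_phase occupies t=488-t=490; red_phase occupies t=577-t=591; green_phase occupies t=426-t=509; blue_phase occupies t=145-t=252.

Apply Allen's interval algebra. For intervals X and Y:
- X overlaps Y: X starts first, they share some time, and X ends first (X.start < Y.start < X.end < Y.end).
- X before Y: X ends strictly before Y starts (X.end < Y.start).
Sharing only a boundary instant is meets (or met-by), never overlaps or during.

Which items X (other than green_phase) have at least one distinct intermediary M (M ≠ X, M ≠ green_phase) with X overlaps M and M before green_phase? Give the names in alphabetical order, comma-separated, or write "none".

crimson_phase, teal_phase

Target green_phase = [t=426, t=509].
Intermediaries M with M before green_phase: amber_phase, blue_phase, crimson_phase, silver_phase, teal_phase.
Via amber_phase — items with X overlaps amber_phase: crimson_phase, teal_phase.
Via blue_phase — items with X overlaps blue_phase: crimson_phase, teal_phase.
Via crimson_phase — items with X overlaps crimson_phase: teal_phase.
Via silver_phase — items with X overlaps silver_phase: none.
Via teal_phase — items with X overlaps teal_phase: none.
Union: crimson_phase, teal_phase.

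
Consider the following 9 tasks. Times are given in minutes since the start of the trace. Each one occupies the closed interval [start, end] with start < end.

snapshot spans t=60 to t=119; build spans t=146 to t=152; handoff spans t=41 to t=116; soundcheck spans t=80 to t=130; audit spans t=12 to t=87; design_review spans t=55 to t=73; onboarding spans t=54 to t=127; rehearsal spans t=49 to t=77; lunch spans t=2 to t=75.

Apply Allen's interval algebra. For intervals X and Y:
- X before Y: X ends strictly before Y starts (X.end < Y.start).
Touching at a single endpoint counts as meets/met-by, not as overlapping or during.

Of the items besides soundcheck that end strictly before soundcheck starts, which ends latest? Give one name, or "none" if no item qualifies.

Target soundcheck = [t=80, t=130].
audit [t=12, t=87] → overlaps → excluded.
build [t=146, t=152] → after → excluded.
design_review [t=55, t=73] → before → candidate.
handoff [t=41, t=116] → overlaps → excluded.
lunch [t=2, t=75] → before → candidate.
onboarding [t=54, t=127] → overlaps → excluded.
rehearsal [t=49, t=77] → before → candidate.
snapshot [t=60, t=119] → overlaps → excluded.
Among candidates, latest end is t=77 → rehearsal.

rehearsal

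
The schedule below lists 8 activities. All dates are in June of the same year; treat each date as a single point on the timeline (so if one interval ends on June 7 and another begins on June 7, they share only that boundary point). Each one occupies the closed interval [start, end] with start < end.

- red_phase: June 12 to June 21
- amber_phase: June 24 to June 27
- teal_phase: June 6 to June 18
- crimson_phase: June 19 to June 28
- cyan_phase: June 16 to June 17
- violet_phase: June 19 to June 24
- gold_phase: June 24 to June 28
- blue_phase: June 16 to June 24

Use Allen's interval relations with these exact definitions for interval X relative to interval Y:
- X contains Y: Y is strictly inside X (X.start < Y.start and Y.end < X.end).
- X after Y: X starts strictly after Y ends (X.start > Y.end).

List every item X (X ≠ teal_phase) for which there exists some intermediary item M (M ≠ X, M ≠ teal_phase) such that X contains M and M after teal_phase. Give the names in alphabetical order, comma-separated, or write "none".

Target teal_phase = [June 6, June 18].
Intermediaries M with M after teal_phase: amber_phase, crimson_phase, gold_phase, violet_phase.
Via amber_phase — items with X contains amber_phase: crimson_phase.
Via crimson_phase — items with X contains crimson_phase: none.
Via gold_phase — items with X contains gold_phase: none.
Via violet_phase — items with X contains violet_phase: none.
Union: crimson_phase.

crimson_phase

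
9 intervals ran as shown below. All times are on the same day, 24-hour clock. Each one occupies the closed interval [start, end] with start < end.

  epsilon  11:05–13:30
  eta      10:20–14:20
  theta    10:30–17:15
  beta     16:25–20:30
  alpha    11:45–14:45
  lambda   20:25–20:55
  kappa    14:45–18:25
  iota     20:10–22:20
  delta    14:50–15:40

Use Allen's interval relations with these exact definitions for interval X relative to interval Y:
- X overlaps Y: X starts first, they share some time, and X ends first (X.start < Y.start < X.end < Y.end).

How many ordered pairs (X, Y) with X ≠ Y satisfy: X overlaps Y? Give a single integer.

8

Checking all 72 ordered pairs for relation 'overlaps'; matching pairs in alphabetical order:
(beta, iota): beta overlaps iota ✓
(beta, lambda): beta overlaps lambda ✓
(epsilon, alpha): epsilon overlaps alpha ✓
(eta, alpha): eta overlaps alpha ✓
(eta, theta): eta overlaps theta ✓
(kappa, beta): kappa overlaps beta ✓
(theta, beta): theta overlaps beta ✓
(theta, kappa): theta overlaps kappa ✓
Count: 8.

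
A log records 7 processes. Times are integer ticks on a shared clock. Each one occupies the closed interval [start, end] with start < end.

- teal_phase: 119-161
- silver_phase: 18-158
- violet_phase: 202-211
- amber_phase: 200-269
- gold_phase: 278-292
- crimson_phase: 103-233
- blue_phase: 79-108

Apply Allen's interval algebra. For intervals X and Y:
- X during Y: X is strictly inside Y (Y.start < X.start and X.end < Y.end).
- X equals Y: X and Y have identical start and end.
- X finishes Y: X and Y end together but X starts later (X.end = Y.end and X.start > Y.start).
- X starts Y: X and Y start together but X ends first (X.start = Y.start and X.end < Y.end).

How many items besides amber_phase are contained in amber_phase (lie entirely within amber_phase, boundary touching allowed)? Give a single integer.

1

Target amber_phase = [200, 269].
blue_phase [79, 108] → before → no.
crimson_phase [103, 233] → overlaps → no.
gold_phase [278, 292] → after → no.
silver_phase [18, 158] → before → no.
teal_phase [119, 161] → before → no.
violet_phase [202, 211] → during → counts.
Total: 1.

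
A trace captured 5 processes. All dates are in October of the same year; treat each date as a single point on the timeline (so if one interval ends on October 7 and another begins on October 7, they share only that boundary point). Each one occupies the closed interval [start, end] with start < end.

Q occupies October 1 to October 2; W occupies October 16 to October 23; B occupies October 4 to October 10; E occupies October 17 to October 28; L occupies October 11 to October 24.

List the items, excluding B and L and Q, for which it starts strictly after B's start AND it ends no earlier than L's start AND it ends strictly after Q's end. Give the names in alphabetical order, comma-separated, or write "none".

E, W

Conditions: its start is strictly after B's start (X.start > October 4) AND its end is no earlier than L's start (X.end >= October 11) AND its end is strictly after Q's end (X.end > October 2).
E: start October 17 > October 4? ✓; end October 28 >= October 11? ✓; end October 28 > October 2? ✓ → yes.
W: start October 16 > October 4? ✓; end October 23 >= October 11? ✓; end October 23 > October 2? ✓ → yes.
Result: E, W.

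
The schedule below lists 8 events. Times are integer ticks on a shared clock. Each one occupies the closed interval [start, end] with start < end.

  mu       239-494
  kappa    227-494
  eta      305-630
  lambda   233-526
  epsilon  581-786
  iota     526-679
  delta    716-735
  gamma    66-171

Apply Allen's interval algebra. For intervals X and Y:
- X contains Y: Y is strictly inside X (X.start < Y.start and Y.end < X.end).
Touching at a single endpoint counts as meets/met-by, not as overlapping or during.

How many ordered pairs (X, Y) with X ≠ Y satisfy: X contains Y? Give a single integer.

2

Checking all 56 ordered pairs for relation 'contains'; matching pairs in alphabetical order:
(epsilon, delta): epsilon contains delta ✓
(lambda, mu): lambda contains mu ✓
Count: 2.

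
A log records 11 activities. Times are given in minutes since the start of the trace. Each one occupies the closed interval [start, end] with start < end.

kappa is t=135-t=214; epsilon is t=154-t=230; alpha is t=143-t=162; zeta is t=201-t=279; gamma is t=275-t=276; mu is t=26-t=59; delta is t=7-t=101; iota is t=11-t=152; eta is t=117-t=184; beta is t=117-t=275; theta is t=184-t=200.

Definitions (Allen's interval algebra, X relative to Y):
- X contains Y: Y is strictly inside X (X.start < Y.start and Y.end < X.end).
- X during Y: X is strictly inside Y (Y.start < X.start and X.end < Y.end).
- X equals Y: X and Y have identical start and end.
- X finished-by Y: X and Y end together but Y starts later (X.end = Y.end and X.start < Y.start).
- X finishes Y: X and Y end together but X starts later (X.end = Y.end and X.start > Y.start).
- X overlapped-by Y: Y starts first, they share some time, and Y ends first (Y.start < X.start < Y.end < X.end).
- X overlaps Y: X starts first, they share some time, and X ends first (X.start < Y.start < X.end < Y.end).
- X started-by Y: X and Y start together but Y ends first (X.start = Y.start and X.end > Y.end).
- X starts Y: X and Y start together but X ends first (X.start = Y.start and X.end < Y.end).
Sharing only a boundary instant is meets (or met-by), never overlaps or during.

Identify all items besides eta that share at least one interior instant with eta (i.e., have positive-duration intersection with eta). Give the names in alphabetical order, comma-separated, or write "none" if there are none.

alpha, beta, epsilon, iota, kappa

Target eta = [t=117, t=184].
alpha [t=143, t=162] → during → yes.
beta [t=117, t=275] → started-by → yes.
delta [t=7, t=101] → before → no.
epsilon [t=154, t=230] → overlapped-by → yes.
gamma [t=275, t=276] → after → no.
iota [t=11, t=152] → overlaps → yes.
kappa [t=135, t=214] → overlapped-by → yes.
mu [t=26, t=59] → before → no.
theta [t=184, t=200] → met-by → no.
zeta [t=201, t=279] → after → no.
Result: alpha, beta, epsilon, iota, kappa.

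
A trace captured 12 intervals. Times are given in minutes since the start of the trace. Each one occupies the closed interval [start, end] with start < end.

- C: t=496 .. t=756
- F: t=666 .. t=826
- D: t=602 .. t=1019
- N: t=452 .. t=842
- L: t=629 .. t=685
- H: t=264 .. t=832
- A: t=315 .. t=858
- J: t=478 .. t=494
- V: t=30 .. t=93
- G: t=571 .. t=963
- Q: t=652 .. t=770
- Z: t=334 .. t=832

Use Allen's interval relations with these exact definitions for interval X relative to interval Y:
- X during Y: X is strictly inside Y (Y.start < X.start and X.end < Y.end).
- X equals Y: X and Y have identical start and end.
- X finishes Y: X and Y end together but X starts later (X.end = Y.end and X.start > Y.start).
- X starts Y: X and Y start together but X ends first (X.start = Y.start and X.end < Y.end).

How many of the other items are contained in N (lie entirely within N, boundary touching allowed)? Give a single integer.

Target N = [t=452, t=842].
A [t=315, t=858] → contains → no.
C [t=496, t=756] → during → counts.
D [t=602, t=1019] → overlapped-by → no.
F [t=666, t=826] → during → counts.
G [t=571, t=963] → overlapped-by → no.
H [t=264, t=832] → overlaps → no.
J [t=478, t=494] → during → counts.
L [t=629, t=685] → during → counts.
Q [t=652, t=770] → during → counts.
V [t=30, t=93] → before → no.
Z [t=334, t=832] → overlaps → no.
Total: 5.

5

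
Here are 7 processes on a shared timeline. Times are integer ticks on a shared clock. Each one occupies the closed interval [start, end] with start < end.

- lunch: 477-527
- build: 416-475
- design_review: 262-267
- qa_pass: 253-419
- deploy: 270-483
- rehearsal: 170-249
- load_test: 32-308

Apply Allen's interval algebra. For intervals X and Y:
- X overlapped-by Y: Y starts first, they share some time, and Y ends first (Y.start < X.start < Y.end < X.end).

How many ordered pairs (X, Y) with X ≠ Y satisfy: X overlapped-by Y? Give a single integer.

5

Checking all 42 ordered pairs for relation 'overlapped-by'; matching pairs in alphabetical order:
(build, qa_pass): build overlapped-by qa_pass ✓
(deploy, load_test): deploy overlapped-by load_test ✓
(deploy, qa_pass): deploy overlapped-by qa_pass ✓
(lunch, deploy): lunch overlapped-by deploy ✓
(qa_pass, load_test): qa_pass overlapped-by load_test ✓
Count: 5.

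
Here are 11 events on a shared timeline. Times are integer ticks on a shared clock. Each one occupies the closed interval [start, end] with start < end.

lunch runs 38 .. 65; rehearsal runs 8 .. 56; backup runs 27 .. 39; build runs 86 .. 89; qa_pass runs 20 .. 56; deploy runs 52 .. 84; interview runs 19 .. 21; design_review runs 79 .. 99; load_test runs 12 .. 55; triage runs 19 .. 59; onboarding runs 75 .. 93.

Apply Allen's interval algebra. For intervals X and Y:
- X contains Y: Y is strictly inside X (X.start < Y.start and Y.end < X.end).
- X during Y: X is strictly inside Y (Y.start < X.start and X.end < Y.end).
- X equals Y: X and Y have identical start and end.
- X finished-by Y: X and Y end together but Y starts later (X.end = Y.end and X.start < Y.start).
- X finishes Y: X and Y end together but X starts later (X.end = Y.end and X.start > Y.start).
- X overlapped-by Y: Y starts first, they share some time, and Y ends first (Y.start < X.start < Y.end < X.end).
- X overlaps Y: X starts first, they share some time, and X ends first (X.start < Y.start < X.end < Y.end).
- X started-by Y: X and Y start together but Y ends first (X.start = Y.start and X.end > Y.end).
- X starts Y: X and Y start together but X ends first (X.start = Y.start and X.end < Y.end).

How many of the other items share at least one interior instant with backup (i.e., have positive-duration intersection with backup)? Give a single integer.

Target backup = [27, 39].
build [86, 89] → after → no.
deploy [52, 84] → after → no.
design_review [79, 99] → after → no.
interview [19, 21] → before → no.
load_test [12, 55] → contains → counts.
lunch [38, 65] → overlapped-by → counts.
onboarding [75, 93] → after → no.
qa_pass [20, 56] → contains → counts.
rehearsal [8, 56] → contains → counts.
triage [19, 59] → contains → counts.
Total: 5.

5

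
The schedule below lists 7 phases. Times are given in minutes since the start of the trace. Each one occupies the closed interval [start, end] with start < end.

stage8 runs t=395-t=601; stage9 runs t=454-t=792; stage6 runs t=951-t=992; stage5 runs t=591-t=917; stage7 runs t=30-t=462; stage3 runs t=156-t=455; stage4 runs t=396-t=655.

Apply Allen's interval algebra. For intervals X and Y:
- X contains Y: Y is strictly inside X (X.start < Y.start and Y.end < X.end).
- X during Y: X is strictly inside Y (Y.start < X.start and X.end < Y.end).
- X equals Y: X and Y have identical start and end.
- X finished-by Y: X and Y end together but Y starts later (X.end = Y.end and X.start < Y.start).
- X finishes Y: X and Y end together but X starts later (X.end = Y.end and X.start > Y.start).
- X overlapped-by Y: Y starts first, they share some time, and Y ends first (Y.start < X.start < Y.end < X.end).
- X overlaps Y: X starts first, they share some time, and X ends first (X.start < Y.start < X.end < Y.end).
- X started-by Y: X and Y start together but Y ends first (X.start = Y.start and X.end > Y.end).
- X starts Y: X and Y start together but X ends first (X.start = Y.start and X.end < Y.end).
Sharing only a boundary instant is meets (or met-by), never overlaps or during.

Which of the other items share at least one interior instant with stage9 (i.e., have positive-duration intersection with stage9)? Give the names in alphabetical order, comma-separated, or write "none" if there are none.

stage3, stage4, stage5, stage7, stage8

Target stage9 = [t=454, t=792].
stage3 [t=156, t=455] → overlaps → yes.
stage4 [t=396, t=655] → overlaps → yes.
stage5 [t=591, t=917] → overlapped-by → yes.
stage6 [t=951, t=992] → after → no.
stage7 [t=30, t=462] → overlaps → yes.
stage8 [t=395, t=601] → overlaps → yes.
Result: stage3, stage4, stage5, stage7, stage8.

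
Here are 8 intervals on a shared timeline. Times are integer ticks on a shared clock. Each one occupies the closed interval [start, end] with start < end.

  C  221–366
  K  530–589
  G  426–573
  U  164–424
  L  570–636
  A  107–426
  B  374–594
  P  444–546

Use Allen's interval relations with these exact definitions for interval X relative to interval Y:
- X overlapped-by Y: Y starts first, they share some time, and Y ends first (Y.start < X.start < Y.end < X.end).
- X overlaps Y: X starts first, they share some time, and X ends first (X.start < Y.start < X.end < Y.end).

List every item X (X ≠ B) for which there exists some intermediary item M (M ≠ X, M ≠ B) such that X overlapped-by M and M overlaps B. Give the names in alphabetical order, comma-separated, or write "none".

none

Target B = [374, 594].
Intermediaries M with M overlaps B: A, U.
Via A — items with X overlapped-by A: none.
Via U — items with X overlapped-by U: none.
Union: none.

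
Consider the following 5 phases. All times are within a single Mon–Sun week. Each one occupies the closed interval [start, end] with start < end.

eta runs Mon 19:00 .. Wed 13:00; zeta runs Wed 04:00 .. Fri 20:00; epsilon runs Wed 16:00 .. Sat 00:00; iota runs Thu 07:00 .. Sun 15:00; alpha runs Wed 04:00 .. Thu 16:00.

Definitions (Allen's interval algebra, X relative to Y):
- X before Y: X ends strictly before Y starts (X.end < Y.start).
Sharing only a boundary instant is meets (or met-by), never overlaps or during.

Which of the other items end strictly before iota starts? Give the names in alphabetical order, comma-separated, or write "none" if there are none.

Target iota = [Thu 07:00, Sun 15:00].
alpha [Wed 04:00, Thu 16:00] → overlaps → no.
epsilon [Wed 16:00, Sat 00:00] → overlaps → no.
eta [Mon 19:00, Wed 13:00] → before → yes.
zeta [Wed 04:00, Fri 20:00] → overlaps → no.
Result: eta.

eta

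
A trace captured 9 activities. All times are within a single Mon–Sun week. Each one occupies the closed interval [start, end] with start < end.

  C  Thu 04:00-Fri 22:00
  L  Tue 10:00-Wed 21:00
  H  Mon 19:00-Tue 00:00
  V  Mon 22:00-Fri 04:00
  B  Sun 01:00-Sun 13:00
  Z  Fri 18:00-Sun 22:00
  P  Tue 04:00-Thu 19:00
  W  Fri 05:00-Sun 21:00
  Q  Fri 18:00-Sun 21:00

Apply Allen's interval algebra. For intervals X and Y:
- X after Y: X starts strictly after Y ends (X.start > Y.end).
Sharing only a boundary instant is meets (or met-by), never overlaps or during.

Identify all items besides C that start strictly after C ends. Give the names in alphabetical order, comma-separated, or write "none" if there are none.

Target C = [Thu 04:00, Fri 22:00].
B [Sun 01:00, Sun 13:00] → after → yes.
H [Mon 19:00, Tue 00:00] → before → no.
L [Tue 10:00, Wed 21:00] → before → no.
P [Tue 04:00, Thu 19:00] → overlaps → no.
Q [Fri 18:00, Sun 21:00] → overlapped-by → no.
V [Mon 22:00, Fri 04:00] → overlaps → no.
W [Fri 05:00, Sun 21:00] → overlapped-by → no.
Z [Fri 18:00, Sun 22:00] → overlapped-by → no.
Result: B.

B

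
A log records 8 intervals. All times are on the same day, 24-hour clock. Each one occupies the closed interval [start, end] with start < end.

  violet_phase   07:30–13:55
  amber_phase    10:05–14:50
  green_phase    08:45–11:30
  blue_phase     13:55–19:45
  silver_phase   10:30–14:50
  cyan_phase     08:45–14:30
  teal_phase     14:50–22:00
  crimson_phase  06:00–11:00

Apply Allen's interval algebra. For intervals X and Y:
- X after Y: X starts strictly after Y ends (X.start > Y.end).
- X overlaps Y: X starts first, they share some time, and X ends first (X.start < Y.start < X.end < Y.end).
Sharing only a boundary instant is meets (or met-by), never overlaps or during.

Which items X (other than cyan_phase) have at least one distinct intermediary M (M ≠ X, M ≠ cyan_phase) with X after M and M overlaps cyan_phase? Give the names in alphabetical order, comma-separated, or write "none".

Target cyan_phase = [08:45, 14:30].
Intermediaries M with M overlaps cyan_phase: crimson_phase, violet_phase.
Via crimson_phase — items with X after crimson_phase: blue_phase, teal_phase.
Via violet_phase — items with X after violet_phase: teal_phase.
Union: blue_phase, teal_phase.

blue_phase, teal_phase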